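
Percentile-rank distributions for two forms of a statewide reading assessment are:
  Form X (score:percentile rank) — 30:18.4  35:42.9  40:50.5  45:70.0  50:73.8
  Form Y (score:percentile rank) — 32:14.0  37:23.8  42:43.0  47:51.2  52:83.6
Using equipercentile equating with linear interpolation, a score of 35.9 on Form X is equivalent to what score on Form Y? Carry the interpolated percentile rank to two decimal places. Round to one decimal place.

PR of 35.9 on Form X: 42.9 + (35.9 − 35)/(40 − 35) × (50.5 − 42.9) = 44.27
On Form Y, PR 44.27 falls between score 42 (PR 43.0) and 47 (PR 51.2).
Interpolate: 42 + (44.27 − 43.0)/(51.2 − 43.0) × (47 − 42) = 42.8

42.8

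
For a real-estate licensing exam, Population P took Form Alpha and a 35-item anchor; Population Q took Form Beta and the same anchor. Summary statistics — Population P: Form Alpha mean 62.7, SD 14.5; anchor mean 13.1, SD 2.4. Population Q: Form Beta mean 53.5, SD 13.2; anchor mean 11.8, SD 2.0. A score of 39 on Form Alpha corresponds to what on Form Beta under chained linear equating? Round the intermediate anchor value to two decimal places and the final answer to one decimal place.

36.2

Form Alpha → anchor (Population P): v = (2.4/14.5)(39 − 62.7) + 13.1 = 9.18
anchor → Form Beta (Population Q): y = (13.2/2.0)(9.18 − 11.8) + 53.5 = 36.2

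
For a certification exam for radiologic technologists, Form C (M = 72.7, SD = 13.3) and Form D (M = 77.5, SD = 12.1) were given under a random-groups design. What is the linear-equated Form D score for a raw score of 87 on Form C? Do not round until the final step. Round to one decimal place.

90.5

Linear equating: y = (SD_Y/SD_X)(x − M_X) + M_Y
y = (12.1/13.3)(87 − 72.7) + 77.5
y = 0.909774 × 14.3 + 77.5 = 13.0098 + 77.5 = 90.5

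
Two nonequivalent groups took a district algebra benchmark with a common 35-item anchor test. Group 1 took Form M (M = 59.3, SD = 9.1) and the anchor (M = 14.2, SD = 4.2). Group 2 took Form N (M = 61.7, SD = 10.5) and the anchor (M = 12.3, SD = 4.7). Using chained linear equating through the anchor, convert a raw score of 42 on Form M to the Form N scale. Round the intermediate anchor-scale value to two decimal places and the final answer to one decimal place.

48.1

Form M → anchor (Group 1): v = (4.2/9.1)(42 − 59.3) + 14.2 = 6.22
anchor → Form N (Group 2): y = (10.5/4.7)(6.22 − 12.3) + 61.7 = 48.1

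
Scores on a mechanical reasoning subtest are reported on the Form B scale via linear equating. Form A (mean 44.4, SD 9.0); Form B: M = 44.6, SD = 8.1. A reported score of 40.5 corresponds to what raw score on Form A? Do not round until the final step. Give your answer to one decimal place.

39.8

Invert y = (SD_Y/SD_X)(x − M_X) + M_Y:
x = (SD_X/SD_Y)(y − M_Y) + M_X = (9.0/8.1)(40.5 − 44.6) + 44.4
x = 1.111111 × -4.100 + 44.4 = 39.8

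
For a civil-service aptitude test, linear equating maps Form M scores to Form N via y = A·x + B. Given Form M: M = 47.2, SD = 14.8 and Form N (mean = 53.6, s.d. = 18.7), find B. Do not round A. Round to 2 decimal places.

A = SD_Y / SD_X = 18.7 / 14.8 = 1.263514
B = M_Y − A·M_X = 53.6 − 1.263514 × 47.2 = -6.04

-6.04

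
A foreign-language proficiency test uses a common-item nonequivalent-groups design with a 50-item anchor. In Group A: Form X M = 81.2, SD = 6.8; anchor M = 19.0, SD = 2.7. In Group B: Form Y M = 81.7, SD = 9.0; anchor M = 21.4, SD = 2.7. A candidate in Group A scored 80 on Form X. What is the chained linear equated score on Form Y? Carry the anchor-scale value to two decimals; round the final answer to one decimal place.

72.1

Form X → anchor (Group A): v = (2.7/6.8)(80 − 81.2) + 19.0 = 18.52
anchor → Form Y (Group B): y = (9.0/2.7)(18.52 − 21.4) + 81.7 = 72.1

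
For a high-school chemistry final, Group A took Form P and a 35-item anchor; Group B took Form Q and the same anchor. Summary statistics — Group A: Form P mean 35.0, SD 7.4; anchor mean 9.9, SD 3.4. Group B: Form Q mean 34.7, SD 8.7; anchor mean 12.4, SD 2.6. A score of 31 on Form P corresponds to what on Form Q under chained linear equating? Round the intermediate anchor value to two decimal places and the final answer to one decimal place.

20.2

Form P → anchor (Group A): v = (3.4/7.4)(31 − 35.0) + 9.9 = 8.06
anchor → Form Q (Group B): y = (8.7/2.6)(8.06 − 12.4) + 34.7 = 20.2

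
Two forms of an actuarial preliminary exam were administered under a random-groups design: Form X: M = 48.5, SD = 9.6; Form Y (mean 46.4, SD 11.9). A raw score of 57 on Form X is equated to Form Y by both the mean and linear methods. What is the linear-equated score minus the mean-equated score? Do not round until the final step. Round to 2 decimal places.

Mean-equated: 57 + (46.4 − 48.5) = 54.90
Linear-equated: (11.9/9.6)(57 − 48.5) + 46.4 = 56.936
Difference = 56.936 − 54.90 = 2.04

2.04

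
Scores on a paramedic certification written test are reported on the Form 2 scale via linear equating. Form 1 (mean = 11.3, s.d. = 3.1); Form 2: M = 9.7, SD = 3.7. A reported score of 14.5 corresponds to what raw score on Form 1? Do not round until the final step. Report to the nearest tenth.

Invert y = (SD_Y/SD_X)(x − M_X) + M_Y:
x = (SD_X/SD_Y)(y − M_Y) + M_X = (3.1/3.7)(14.5 − 9.7) + 11.3
x = 0.837838 × 4.800 + 11.3 = 15.3

15.3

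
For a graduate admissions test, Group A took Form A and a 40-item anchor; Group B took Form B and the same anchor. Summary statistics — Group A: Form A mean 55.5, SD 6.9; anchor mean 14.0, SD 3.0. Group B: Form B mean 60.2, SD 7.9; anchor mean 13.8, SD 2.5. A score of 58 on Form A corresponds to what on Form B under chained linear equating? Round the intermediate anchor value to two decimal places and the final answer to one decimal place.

64.3

Form A → anchor (Group A): v = (3.0/6.9)(58 − 55.5) + 14.0 = 15.09
anchor → Form B (Group B): y = (7.9/2.5)(15.09 − 13.8) + 60.2 = 64.3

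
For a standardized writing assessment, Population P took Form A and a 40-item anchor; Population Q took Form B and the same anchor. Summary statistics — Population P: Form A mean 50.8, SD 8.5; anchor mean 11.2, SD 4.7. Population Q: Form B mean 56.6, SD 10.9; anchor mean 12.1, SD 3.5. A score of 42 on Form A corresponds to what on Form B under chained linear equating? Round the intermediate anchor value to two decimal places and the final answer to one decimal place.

38.6

Form A → anchor (Population P): v = (4.7/8.5)(42 − 50.8) + 11.2 = 6.33
anchor → Form B (Population Q): y = (10.9/3.5)(6.33 − 12.1) + 56.6 = 38.6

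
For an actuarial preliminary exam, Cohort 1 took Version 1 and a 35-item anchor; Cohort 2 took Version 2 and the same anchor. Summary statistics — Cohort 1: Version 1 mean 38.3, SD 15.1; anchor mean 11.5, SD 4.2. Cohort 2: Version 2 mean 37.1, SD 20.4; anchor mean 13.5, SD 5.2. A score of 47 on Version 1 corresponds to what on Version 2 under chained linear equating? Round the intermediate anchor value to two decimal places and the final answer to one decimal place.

38.7

Version 1 → anchor (Cohort 1): v = (4.2/15.1)(47 − 38.3) + 11.5 = 13.92
anchor → Version 2 (Cohort 2): y = (20.4/5.2)(13.92 − 13.5) + 37.1 = 38.7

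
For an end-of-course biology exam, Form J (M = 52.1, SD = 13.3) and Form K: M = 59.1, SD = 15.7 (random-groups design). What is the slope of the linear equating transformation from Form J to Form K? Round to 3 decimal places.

A = SD_Y / SD_X = 15.7 / 13.3 = 1.180

1.180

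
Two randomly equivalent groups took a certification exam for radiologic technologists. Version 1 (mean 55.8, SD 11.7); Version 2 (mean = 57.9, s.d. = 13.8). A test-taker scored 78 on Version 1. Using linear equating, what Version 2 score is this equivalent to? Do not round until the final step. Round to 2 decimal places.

Linear equating: y = (SD_Y/SD_X)(x − M_X) + M_Y
y = (13.8/11.7)(78 − 55.8) + 57.9
y = 1.179487 × 22.2 + 57.9 = 26.1846 + 57.9 = 84.08

84.08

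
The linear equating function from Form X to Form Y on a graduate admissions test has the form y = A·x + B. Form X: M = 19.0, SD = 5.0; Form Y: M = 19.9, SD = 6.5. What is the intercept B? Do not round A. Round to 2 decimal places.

-4.80

A = SD_Y / SD_X = 6.5 / 5.0 = 1.300000
B = M_Y − A·M_X = 19.9 − 1.300000 × 19.0 = -4.80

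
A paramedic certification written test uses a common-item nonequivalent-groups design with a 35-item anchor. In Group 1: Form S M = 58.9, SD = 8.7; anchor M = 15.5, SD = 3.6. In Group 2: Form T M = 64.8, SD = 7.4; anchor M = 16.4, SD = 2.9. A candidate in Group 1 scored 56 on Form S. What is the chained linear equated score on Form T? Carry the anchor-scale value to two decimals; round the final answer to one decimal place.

Form S → anchor (Group 1): v = (3.6/8.7)(56 − 58.9) + 15.5 = 14.30
anchor → Form T (Group 2): y = (7.4/2.9)(14.30 − 16.4) + 64.8 = 59.4

59.4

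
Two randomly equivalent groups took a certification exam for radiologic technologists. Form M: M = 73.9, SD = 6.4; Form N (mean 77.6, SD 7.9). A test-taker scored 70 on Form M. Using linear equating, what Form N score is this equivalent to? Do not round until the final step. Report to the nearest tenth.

72.8

Linear equating: y = (SD_Y/SD_X)(x − M_X) + M_Y
y = (7.9/6.4)(70 − 73.9) + 77.6
y = 1.234375 × -3.9 + 77.6 = -4.8141 + 77.6 = 72.8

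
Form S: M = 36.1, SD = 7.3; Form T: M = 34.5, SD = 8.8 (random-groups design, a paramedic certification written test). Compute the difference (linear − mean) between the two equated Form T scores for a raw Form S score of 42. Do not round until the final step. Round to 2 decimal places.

Mean-equated: 42 + (34.5 − 36.1) = 40.40
Linear-equated: (8.8/7.3)(42 − 36.1) + 34.5 = 41.612
Difference = 41.612 − 40.40 = 1.21

1.21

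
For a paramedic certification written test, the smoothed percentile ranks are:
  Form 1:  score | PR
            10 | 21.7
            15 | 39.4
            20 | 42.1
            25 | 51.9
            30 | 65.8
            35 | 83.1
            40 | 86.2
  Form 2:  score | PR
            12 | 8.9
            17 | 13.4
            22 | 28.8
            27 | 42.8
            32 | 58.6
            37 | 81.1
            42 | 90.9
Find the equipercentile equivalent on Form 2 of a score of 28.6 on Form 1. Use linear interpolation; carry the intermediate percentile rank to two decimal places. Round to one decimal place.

32.7

PR of 28.6 on Form 1: 51.9 + (28.6 − 25)/(30 − 25) × (65.8 − 51.9) = 61.91
On Form 2, PR 61.91 falls between score 32 (PR 58.6) and 37 (PR 81.1).
Interpolate: 32 + (61.91 − 58.6)/(81.1 − 58.6) × (37 − 32) = 32.7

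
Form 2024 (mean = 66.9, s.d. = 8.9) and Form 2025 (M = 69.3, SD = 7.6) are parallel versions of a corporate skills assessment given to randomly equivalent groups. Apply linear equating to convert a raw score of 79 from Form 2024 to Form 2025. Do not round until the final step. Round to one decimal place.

Linear equating: y = (SD_Y/SD_X)(x − M_X) + M_Y
y = (7.6/8.9)(79 − 66.9) + 69.3
y = 0.853933 × 12.1 + 69.3 = 10.3326 + 69.3 = 79.6

79.6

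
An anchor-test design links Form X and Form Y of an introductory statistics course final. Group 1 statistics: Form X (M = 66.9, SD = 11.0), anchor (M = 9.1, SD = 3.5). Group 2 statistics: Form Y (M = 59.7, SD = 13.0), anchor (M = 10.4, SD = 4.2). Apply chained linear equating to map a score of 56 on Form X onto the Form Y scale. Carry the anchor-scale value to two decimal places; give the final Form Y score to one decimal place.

44.9

Form X → anchor (Group 1): v = (3.5/11.0)(56 − 66.9) + 9.1 = 5.63
anchor → Form Y (Group 2): y = (13.0/4.2)(5.63 − 10.4) + 59.7 = 44.9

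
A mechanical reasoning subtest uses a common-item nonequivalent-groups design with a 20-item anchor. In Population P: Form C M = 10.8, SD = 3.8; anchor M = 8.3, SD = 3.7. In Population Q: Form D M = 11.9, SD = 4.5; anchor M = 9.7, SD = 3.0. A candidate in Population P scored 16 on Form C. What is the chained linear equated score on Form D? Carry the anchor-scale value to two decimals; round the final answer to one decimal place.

Form C → anchor (Population P): v = (3.7/3.8)(16 − 10.8) + 8.3 = 13.36
anchor → Form D (Population Q): y = (4.5/3.0)(13.36 − 9.7) + 11.9 = 17.4

17.4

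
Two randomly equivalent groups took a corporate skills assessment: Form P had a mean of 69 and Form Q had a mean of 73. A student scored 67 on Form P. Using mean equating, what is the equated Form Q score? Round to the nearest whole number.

Mean equating: y = x + (M_Y − M_X) = 67 + (73 − 69) = 71

71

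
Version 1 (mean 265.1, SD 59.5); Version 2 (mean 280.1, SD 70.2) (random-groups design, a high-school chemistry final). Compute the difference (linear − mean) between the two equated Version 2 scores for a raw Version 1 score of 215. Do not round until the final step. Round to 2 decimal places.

Mean-equated: 215 + (280.1 − 265.1) = 230.00
Linear-equated: (70.2/59.5)(215 − 265.1) + 280.1 = 220.990
Difference = 220.990 − 230.00 = -9.01

-9.01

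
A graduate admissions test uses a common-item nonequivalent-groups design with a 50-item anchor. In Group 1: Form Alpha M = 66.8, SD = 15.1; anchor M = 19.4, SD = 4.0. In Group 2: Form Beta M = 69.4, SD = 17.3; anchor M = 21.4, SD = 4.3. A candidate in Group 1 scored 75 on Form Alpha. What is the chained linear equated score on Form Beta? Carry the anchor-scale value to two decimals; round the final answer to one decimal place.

70.1

Form Alpha → anchor (Group 1): v = (4.0/15.1)(75 − 66.8) + 19.4 = 21.57
anchor → Form Beta (Group 2): y = (17.3/4.3)(21.57 − 21.4) + 69.4 = 70.1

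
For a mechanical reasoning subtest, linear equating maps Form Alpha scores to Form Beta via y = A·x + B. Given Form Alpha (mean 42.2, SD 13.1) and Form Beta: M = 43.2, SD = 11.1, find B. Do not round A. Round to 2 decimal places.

7.44

A = SD_Y / SD_X = 11.1 / 13.1 = 0.847328
B = M_Y − A·M_X = 43.2 − 0.847328 × 42.2 = 7.44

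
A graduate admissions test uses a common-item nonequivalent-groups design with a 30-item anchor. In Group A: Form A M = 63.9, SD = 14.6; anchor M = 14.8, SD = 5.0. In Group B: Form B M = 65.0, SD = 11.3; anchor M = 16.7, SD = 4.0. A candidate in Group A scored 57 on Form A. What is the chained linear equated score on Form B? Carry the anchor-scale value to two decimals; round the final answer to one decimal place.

53.0

Form A → anchor (Group A): v = (5.0/14.6)(57 − 63.9) + 14.8 = 12.44
anchor → Form B (Group B): y = (11.3/4.0)(12.44 − 16.7) + 65.0 = 53.0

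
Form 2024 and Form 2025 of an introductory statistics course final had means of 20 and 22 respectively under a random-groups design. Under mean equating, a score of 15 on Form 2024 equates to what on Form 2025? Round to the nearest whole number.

17

Mean equating: y = x + (M_Y − M_X) = 15 + (22 − 20) = 17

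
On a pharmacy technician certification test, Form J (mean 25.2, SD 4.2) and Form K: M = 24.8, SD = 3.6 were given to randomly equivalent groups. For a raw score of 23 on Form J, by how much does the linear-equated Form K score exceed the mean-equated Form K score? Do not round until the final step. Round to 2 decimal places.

0.31

Mean-equated: 23 + (24.8 − 25.2) = 22.60
Linear-equated: (3.6/4.2)(23 − 25.2) + 24.8 = 22.914
Difference = 22.914 − 22.60 = 0.31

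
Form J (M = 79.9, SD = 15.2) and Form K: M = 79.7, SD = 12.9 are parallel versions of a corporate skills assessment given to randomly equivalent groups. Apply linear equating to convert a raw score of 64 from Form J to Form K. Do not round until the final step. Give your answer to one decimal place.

66.2

Linear equating: y = (SD_Y/SD_X)(x − M_X) + M_Y
y = (12.9/15.2)(64 − 79.9) + 79.7
y = 0.848684 × -15.9 + 79.7 = -13.4941 + 79.7 = 66.2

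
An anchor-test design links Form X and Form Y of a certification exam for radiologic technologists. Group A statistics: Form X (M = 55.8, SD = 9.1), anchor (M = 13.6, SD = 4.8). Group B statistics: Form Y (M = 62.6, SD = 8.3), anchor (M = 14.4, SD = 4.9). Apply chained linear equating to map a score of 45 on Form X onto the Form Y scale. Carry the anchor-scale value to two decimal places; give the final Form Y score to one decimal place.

Form X → anchor (Group A): v = (4.8/9.1)(45 − 55.8) + 13.6 = 7.90
anchor → Form Y (Group B): y = (8.3/4.9)(7.90 − 14.4) + 62.6 = 51.6

51.6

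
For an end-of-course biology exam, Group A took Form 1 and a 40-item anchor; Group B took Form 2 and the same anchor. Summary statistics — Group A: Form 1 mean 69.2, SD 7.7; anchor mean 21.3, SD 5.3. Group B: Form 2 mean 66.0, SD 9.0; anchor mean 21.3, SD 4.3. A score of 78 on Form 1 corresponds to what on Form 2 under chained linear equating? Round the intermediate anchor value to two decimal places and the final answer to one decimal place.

Form 1 → anchor (Group A): v = (5.3/7.7)(78 − 69.2) + 21.3 = 27.36
anchor → Form 2 (Group B): y = (9.0/4.3)(27.36 − 21.3) + 66.0 = 78.7

78.7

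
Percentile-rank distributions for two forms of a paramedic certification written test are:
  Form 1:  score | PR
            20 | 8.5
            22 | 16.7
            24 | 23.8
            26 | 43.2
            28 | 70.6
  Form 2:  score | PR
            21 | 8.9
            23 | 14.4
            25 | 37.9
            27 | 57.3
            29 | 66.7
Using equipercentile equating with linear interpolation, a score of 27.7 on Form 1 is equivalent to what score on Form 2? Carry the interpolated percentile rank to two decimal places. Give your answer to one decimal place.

29.0

PR of 27.7 on Form 1: 43.2 + (27.7 − 26)/(28 − 26) × (70.6 − 43.2) = 66.49
On Form 2, PR 66.49 falls between score 27 (PR 57.3) and 29 (PR 66.7).
Interpolate: 27 + (66.49 − 57.3)/(66.7 − 57.3) × (29 − 27) = 29.0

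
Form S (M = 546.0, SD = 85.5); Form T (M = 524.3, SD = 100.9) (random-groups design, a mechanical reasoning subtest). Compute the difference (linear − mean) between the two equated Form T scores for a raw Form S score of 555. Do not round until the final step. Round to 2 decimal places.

1.62

Mean-equated: 555 + (524.3 − 546.0) = 533.30
Linear-equated: (100.9/85.5)(555 − 546.0) + 524.3 = 534.921
Difference = 534.921 − 533.30 = 1.62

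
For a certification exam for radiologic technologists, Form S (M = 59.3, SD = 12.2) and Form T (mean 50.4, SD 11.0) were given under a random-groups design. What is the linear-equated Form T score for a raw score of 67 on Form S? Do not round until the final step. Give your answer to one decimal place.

Linear equating: y = (SD_Y/SD_X)(x − M_X) + M_Y
y = (11.0/12.2)(67 − 59.3) + 50.4
y = 0.901639 × 7.7 + 50.4 = 6.9426 + 50.4 = 57.3

57.3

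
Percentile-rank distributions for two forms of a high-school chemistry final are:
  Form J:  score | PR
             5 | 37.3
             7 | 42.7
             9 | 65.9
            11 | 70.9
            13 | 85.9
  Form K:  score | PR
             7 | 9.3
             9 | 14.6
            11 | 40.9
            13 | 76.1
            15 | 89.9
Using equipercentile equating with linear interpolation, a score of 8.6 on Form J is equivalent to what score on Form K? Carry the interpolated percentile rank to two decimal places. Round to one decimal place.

12.2

PR of 8.6 on Form J: 42.7 + (8.6 − 7)/(9 − 7) × (65.9 − 42.7) = 61.26
On Form K, PR 61.26 falls between score 11 (PR 40.9) and 13 (PR 76.1).
Interpolate: 11 + (61.26 − 40.9)/(76.1 − 40.9) × (13 − 11) = 12.2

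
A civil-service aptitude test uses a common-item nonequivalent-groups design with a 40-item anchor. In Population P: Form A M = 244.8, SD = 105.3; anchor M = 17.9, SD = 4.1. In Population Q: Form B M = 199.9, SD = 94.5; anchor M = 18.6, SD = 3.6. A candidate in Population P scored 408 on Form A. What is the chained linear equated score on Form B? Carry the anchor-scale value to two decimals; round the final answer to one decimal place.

348.2

Form A → anchor (Population P): v = (4.1/105.3)(408 − 244.8) + 17.9 = 24.25
anchor → Form B (Population Q): y = (94.5/3.6)(24.25 − 18.6) + 199.9 = 348.2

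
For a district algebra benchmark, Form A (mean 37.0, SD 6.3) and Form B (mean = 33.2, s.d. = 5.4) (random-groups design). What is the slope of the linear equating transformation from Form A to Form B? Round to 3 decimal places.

0.857

A = SD_Y / SD_X = 5.4 / 6.3 = 0.857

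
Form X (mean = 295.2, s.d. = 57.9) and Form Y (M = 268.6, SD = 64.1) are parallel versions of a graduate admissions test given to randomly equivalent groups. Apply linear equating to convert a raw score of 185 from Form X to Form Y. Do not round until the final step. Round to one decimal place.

146.6

Linear equating: y = (SD_Y/SD_X)(x − M_X) + M_Y
y = (64.1/57.9)(185 − 295.2) + 268.6
y = 1.107081 × -110.2 + 268.6 = -122.0003 + 268.6 = 146.6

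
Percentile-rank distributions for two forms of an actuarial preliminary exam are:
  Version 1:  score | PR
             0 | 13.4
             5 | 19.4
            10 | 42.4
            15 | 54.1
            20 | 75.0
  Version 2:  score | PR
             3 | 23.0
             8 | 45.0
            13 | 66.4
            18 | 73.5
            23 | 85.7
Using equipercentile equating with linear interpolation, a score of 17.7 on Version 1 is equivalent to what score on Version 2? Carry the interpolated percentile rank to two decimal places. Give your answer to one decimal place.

PR of 17.7 on Version 1: 54.1 + (17.7 − 15)/(20 − 15) × (75.0 − 54.1) = 65.39
On Version 2, PR 65.39 falls between score 8 (PR 45.0) and 13 (PR 66.4).
Interpolate: 8 + (65.39 − 45.0)/(66.4 − 45.0) × (13 − 8) = 12.8

12.8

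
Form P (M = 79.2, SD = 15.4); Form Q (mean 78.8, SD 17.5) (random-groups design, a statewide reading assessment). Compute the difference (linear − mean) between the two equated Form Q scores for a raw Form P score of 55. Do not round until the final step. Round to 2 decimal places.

-3.30

Mean-equated: 55 + (78.8 − 79.2) = 54.60
Linear-equated: (17.5/15.4)(55 − 79.2) + 78.8 = 51.300
Difference = 51.300 − 54.60 = -3.30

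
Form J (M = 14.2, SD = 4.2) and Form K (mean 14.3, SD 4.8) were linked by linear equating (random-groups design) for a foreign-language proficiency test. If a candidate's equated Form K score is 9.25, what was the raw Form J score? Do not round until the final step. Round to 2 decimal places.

Invert y = (SD_Y/SD_X)(x − M_X) + M_Y:
x = (SD_X/SD_Y)(y − M_Y) + M_X = (4.2/4.8)(9.25 − 14.3) + 14.2
x = 0.875000 × -5.050 + 14.2 = 9.78

9.78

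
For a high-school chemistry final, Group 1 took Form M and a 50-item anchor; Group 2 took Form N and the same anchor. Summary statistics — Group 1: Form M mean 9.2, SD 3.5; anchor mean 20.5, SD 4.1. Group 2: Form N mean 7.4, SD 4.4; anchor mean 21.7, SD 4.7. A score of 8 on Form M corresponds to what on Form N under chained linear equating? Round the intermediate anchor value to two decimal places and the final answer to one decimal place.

Form M → anchor (Group 1): v = (4.1/3.5)(8 − 9.2) + 20.5 = 19.09
anchor → Form N (Group 2): y = (4.4/4.7)(19.09 − 21.7) + 7.4 = 5.0

5.0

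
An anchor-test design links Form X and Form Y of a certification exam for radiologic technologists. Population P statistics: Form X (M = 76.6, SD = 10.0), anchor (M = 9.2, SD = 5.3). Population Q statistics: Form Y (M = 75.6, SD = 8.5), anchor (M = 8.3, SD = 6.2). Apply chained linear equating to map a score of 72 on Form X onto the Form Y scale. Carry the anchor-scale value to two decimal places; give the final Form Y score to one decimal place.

Form X → anchor (Population P): v = (5.3/10.0)(72 − 76.6) + 9.2 = 6.76
anchor → Form Y (Population Q): y = (8.5/6.2)(6.76 − 8.3) + 75.6 = 73.5

73.5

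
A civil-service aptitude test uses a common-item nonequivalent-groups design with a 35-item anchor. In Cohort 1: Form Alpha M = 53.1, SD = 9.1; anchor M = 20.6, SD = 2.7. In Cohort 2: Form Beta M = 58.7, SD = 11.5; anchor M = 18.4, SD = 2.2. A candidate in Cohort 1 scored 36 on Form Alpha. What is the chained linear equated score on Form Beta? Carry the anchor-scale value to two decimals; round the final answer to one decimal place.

43.7

Form Alpha → anchor (Cohort 1): v = (2.7/9.1)(36 − 53.1) + 20.6 = 15.53
anchor → Form Beta (Cohort 2): y = (11.5/2.2)(15.53 − 18.4) + 58.7 = 43.7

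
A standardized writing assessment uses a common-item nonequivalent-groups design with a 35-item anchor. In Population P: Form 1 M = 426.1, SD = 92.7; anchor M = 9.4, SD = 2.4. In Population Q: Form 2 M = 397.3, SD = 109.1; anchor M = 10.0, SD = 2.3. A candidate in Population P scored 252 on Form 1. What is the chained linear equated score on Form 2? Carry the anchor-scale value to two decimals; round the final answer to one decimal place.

Form 1 → anchor (Population P): v = (2.4/92.7)(252 − 426.1) + 9.4 = 4.89
anchor → Form 2 (Population Q): y = (109.1/2.3)(4.89 − 10.0) + 397.3 = 154.9

154.9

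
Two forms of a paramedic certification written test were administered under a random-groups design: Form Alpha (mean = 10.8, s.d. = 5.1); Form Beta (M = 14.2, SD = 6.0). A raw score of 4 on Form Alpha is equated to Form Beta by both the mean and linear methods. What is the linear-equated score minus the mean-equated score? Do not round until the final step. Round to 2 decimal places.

-1.20

Mean-equated: 4 + (14.2 − 10.8) = 7.40
Linear-equated: (6.0/5.1)(4 − 10.8) + 14.2 = 6.200
Difference = 6.200 − 7.40 = -1.20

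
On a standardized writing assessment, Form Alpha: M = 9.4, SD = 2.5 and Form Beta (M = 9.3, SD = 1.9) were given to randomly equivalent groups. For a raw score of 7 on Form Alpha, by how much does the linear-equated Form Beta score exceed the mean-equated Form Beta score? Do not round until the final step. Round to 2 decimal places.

0.58

Mean-equated: 7 + (9.3 − 9.4) = 6.90
Linear-equated: (1.9/2.5)(7 − 9.4) + 9.3 = 7.476
Difference = 7.476 − 6.90 = 0.58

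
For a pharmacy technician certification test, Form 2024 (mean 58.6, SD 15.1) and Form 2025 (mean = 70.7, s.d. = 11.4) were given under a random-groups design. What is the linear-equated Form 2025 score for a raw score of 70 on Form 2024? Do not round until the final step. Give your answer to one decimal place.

Linear equating: y = (SD_Y/SD_X)(x − M_X) + M_Y
y = (11.4/15.1)(70 − 58.6) + 70.7
y = 0.754967 × 11.4 + 70.7 = 8.6066 + 70.7 = 79.3

79.3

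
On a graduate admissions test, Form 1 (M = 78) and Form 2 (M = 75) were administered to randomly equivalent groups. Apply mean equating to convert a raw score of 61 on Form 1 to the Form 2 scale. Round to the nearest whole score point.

58

Mean equating: y = x + (M_Y − M_X) = 61 + (75 − 78) = 58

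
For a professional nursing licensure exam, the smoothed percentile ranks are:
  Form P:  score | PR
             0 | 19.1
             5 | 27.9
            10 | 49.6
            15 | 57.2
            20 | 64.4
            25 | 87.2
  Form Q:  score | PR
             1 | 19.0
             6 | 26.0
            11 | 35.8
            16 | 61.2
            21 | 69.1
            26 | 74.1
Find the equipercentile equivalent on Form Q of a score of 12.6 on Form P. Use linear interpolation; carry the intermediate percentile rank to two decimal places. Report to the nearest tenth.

14.5

PR of 12.6 on Form P: 49.6 + (12.6 − 10)/(15 − 10) × (57.2 − 49.6) = 53.55
On Form Q, PR 53.55 falls between score 11 (PR 35.8) and 16 (PR 61.2).
Interpolate: 11 + (53.55 − 35.8)/(61.2 − 35.8) × (16 − 11) = 14.5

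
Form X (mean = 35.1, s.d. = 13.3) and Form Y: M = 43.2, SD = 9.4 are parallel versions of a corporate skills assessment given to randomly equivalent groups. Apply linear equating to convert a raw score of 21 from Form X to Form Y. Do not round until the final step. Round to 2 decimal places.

33.23

Linear equating: y = (SD_Y/SD_X)(x − M_X) + M_Y
y = (9.4/13.3)(21 − 35.1) + 43.2
y = 0.706767 × -14.1 + 43.2 = -9.9654 + 43.2 = 33.23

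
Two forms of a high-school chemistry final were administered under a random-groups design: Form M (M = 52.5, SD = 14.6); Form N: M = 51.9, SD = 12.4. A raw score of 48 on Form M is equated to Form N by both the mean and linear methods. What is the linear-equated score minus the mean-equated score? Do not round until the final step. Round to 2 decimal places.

Mean-equated: 48 + (51.9 − 52.5) = 47.40
Linear-equated: (12.4/14.6)(48 − 52.5) + 51.9 = 48.078
Difference = 48.078 − 47.40 = 0.68

0.68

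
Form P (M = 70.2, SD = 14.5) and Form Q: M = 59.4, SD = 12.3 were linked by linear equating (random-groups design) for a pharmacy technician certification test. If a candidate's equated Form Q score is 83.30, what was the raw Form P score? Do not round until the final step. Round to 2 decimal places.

Invert y = (SD_Y/SD_X)(x − M_X) + M_Y:
x = (SD_X/SD_Y)(y − M_Y) + M_X = (14.5/12.3)(83.30 − 59.4) + 70.2
x = 1.178862 × 23.900 + 70.2 = 98.37

98.37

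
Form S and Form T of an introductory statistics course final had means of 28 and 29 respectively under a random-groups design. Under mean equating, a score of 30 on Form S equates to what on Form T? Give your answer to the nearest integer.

31

Mean equating: y = x + (M_Y − M_X) = 30 + (29 − 28) = 31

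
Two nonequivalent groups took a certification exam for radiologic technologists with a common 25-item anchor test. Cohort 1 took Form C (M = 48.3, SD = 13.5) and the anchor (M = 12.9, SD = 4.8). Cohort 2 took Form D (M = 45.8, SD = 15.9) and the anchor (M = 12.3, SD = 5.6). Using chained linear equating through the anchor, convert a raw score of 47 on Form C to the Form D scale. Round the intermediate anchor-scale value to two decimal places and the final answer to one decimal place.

46.2

Form C → anchor (Cohort 1): v = (4.8/13.5)(47 − 48.3) + 12.9 = 12.44
anchor → Form D (Cohort 2): y = (15.9/5.6)(12.44 − 12.3) + 45.8 = 46.2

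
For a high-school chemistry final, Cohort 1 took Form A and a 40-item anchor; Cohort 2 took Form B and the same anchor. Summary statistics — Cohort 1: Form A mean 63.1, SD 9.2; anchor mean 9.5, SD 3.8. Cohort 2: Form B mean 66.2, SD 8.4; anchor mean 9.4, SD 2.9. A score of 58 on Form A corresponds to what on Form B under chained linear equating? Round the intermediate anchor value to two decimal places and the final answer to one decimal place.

Form A → anchor (Cohort 1): v = (3.8/9.2)(58 − 63.1) + 9.5 = 7.39
anchor → Form B (Cohort 2): y = (8.4/2.9)(7.39 − 9.4) + 66.2 = 60.4

60.4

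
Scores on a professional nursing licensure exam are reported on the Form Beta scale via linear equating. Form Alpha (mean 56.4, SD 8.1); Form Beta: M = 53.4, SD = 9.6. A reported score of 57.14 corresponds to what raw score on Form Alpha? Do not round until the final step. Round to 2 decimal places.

59.56

Invert y = (SD_Y/SD_X)(x − M_X) + M_Y:
x = (SD_X/SD_Y)(y − M_Y) + M_X = (8.1/9.6)(57.14 − 53.4) + 56.4
x = 0.843750 × 3.740 + 56.4 = 59.56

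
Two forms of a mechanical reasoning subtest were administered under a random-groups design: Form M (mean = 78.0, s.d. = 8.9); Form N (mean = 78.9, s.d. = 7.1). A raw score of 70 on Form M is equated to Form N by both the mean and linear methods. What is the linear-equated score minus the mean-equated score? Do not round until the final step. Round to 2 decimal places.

1.62

Mean-equated: 70 + (78.9 − 78.0) = 70.90
Linear-equated: (7.1/8.9)(70 − 78.0) + 78.9 = 72.518
Difference = 72.518 − 70.90 = 1.62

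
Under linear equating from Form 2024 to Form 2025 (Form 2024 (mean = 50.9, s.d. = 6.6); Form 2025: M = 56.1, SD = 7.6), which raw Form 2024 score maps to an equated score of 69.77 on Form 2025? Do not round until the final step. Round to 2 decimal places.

62.77

Invert y = (SD_Y/SD_X)(x − M_X) + M_Y:
x = (SD_X/SD_Y)(y − M_Y) + M_X = (6.6/7.6)(69.77 − 56.1) + 50.9
x = 0.868421 × 13.670 + 50.9 = 62.77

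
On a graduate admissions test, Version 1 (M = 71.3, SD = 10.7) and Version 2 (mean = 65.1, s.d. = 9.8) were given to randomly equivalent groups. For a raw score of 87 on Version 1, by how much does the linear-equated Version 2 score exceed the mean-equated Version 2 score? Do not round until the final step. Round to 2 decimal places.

-1.32

Mean-equated: 87 + (65.1 − 71.3) = 80.80
Linear-equated: (9.8/10.7)(87 − 71.3) + 65.1 = 79.479
Difference = 79.479 − 80.80 = -1.32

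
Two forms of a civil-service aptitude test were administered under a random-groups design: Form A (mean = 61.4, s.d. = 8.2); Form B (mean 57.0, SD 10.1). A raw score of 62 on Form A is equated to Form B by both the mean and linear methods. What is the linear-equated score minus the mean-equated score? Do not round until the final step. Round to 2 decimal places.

Mean-equated: 62 + (57.0 − 61.4) = 57.60
Linear-equated: (10.1/8.2)(62 − 61.4) + 57.0 = 57.739
Difference = 57.739 − 57.60 = 0.14

0.14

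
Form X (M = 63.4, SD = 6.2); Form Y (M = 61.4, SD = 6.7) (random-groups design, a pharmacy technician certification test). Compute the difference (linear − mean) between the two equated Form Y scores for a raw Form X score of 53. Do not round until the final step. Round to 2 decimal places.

Mean-equated: 53 + (61.4 − 63.4) = 51.00
Linear-equated: (6.7/6.2)(53 − 63.4) + 61.4 = 50.161
Difference = 50.161 − 51.00 = -0.84

-0.84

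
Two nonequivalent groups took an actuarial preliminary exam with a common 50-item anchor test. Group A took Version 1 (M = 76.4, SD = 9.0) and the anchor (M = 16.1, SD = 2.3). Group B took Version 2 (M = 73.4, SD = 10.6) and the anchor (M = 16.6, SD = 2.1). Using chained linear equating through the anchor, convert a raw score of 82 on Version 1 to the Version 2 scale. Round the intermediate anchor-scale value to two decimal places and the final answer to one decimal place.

78.1

Version 1 → anchor (Group A): v = (2.3/9.0)(82 − 76.4) + 16.1 = 17.53
anchor → Version 2 (Group B): y = (10.6/2.1)(17.53 − 16.6) + 73.4 = 78.1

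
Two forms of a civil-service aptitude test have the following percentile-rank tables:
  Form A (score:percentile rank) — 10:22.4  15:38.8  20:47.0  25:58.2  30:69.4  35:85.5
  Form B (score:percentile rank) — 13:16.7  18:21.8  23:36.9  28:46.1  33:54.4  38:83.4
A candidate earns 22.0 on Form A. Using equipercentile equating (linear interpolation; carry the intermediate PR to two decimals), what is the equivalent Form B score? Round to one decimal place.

31.2

PR of 22.0 on Form A: 47.0 + (22.0 − 20)/(25 − 20) × (58.2 − 47.0) = 51.48
On Form B, PR 51.48 falls between score 28 (PR 46.1) and 33 (PR 54.4).
Interpolate: 28 + (51.48 − 46.1)/(54.4 − 46.1) × (33 − 28) = 31.2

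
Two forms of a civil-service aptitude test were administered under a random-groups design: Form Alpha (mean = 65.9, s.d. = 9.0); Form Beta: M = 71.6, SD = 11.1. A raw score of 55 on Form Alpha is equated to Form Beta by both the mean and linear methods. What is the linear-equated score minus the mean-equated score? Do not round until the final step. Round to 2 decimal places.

Mean-equated: 55 + (71.6 − 65.9) = 60.70
Linear-equated: (11.1/9.0)(55 − 65.9) + 71.6 = 58.157
Difference = 58.157 − 60.70 = -2.54

-2.54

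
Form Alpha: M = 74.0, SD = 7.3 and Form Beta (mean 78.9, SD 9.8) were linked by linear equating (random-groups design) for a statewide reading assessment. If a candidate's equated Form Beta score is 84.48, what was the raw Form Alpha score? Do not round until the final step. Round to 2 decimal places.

Invert y = (SD_Y/SD_X)(x − M_X) + M_Y:
x = (SD_X/SD_Y)(y − M_Y) + M_X = (7.3/9.8)(84.48 − 78.9) + 74.0
x = 0.744898 × 5.580 + 74.0 = 78.16

78.16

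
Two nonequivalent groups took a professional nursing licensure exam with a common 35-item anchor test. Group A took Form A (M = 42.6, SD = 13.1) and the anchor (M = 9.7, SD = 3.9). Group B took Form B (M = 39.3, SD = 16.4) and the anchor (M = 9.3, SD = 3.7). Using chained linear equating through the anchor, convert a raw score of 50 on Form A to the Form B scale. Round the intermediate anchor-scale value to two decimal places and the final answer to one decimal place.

Form A → anchor (Group A): v = (3.9/13.1)(50 − 42.6) + 9.7 = 11.90
anchor → Form B (Group B): y = (16.4/3.7)(11.90 − 9.3) + 39.3 = 50.8

50.8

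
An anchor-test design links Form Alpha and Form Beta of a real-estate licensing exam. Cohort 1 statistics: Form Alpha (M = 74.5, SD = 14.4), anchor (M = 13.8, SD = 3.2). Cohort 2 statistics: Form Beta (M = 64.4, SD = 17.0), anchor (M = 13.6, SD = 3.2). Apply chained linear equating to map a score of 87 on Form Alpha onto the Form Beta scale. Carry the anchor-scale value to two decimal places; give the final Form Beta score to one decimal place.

Form Alpha → anchor (Cohort 1): v = (3.2/14.4)(87 − 74.5) + 13.8 = 16.58
anchor → Form Beta (Cohort 2): y = (17.0/3.2)(16.58 − 13.6) + 64.4 = 80.2

80.2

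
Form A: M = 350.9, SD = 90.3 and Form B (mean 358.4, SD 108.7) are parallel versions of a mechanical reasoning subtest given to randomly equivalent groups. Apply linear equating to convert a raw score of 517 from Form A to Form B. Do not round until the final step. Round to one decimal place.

558.3

Linear equating: y = (SD_Y/SD_X)(x − M_X) + M_Y
y = (108.7/90.3)(517 − 350.9) + 358.4
y = 1.203765 × 166.1 + 358.4 = 199.9454 + 358.4 = 558.3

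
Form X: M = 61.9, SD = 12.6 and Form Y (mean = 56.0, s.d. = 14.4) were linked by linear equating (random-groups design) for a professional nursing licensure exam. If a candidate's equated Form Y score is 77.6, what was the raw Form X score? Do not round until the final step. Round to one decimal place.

Invert y = (SD_Y/SD_X)(x − M_X) + M_Y:
x = (SD_X/SD_Y)(y − M_Y) + M_X = (12.6/14.4)(77.6 − 56.0) + 61.9
x = 0.875000 × 21.600 + 61.9 = 80.8

80.8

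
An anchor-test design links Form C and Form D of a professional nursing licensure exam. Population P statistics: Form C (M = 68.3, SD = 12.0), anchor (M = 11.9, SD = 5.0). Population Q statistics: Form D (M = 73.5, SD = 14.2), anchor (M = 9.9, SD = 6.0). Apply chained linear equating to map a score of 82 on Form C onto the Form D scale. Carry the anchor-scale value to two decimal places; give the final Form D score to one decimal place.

91.7

Form C → anchor (Population P): v = (5.0/12.0)(82 − 68.3) + 11.9 = 17.61
anchor → Form D (Population Q): y = (14.2/6.0)(17.61 − 9.9) + 73.5 = 91.7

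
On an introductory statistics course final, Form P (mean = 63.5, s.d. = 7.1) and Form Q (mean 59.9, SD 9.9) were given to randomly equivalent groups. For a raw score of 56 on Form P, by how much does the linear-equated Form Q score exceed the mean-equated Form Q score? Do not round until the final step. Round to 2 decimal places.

Mean-equated: 56 + (59.9 − 63.5) = 52.40
Linear-equated: (9.9/7.1)(56 − 63.5) + 59.9 = 49.442
Difference = 49.442 − 52.40 = -2.96

-2.96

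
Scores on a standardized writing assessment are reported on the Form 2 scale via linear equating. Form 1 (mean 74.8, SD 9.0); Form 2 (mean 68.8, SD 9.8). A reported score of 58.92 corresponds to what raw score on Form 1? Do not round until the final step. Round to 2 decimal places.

65.73

Invert y = (SD_Y/SD_X)(x − M_X) + M_Y:
x = (SD_X/SD_Y)(y − M_Y) + M_X = (9.0/9.8)(58.92 − 68.8) + 74.8
x = 0.918367 × -9.880 + 74.8 = 65.73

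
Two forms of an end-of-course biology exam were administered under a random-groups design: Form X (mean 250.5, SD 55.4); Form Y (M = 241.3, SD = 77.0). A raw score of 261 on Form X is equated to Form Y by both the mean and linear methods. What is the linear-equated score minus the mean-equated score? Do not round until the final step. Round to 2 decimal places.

Mean-equated: 261 + (241.3 − 250.5) = 251.80
Linear-equated: (77.0/55.4)(261 − 250.5) + 241.3 = 255.894
Difference = 255.894 − 251.80 = 4.09

4.09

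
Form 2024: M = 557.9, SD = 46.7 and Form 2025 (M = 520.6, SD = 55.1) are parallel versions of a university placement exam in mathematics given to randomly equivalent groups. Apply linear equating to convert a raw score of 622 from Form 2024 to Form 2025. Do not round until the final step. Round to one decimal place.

596.2

Linear equating: y = (SD_Y/SD_X)(x − M_X) + M_Y
y = (55.1/46.7)(622 − 557.9) + 520.6
y = 1.179872 × 64.1 + 520.6 = 75.6298 + 520.6 = 596.2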